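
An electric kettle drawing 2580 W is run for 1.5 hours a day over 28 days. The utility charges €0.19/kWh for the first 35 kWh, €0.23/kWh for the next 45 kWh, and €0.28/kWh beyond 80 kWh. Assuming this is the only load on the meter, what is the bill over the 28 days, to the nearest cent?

Runtime = 1.5 h/day × 28 days = 42 h
Energy = 2.58 kW × 42 h = 108.36 kWh
Tier 1 (0–35 kWh): 35 × €0.19 = €6.65
Tier 2 (35–80 kWh): 45 × €0.23 = €10.35
Above 80 kWh: 28.36 × €0.28 = €7.9408
Bill = €24.94

€24.94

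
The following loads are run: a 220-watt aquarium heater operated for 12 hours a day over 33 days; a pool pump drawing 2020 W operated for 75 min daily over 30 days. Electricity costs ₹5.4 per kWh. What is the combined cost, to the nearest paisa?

₹879.50

aquarium heater: Runtime = 12 h/day × 33 days = 396 h
aquarium heater: 0.22 kW × 396 h = 87.12 kWh
pool pump: Runtime = 75 min × 30 = 2250 min = 37.5 h
pool pump: 2.02 kW × 37.5 h = 75.75 kWh
Total energy = 162.87 kWh
Cost = 162.87 × ₹5.4 = ₹879.50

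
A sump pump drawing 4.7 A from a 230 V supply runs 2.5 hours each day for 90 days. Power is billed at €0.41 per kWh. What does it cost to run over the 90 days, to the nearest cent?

€99.72

Power = 4.7 A × 230 V = 1081 W = 1.081 kW
Runtime = 2.5 h/day × 90 days = 225 h
Energy = 1.081 kW × 225 h = 243.225 kWh
Cost = 243.225 kWh × €0.41/kWh = €99.72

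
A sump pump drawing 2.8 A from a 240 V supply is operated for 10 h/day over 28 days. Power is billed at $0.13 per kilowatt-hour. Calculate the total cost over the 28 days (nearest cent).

$24.46

Power = 2.8 A × 240 V = 672 W = 0.672 kW
Runtime = 10 h/day × 28 days = 280 h
Energy = 0.672 kW × 280 h = 188.16 kWh
Cost = 188.16 kWh × $0.13/kWh = $24.46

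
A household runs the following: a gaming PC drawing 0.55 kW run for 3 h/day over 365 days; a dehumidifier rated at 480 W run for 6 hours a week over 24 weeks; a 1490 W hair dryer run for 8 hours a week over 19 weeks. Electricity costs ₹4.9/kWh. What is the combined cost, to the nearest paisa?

gaming PC: Runtime = 3 h/day × 365 days = 1095 h
gaming PC: 0.55 kW × 1095 h = 602.25 kWh
dehumidifier: Runtime = 6 h/week × 24 weeks = 144 h
dehumidifier: 0.48 kW × 144 h = 69.12 kWh
hair dryer: Runtime = 8 h/week × 19 weeks = 152 h
hair dryer: 1.49 kW × 152 h = 226.48 kWh
Total energy = 897.85 kWh
Cost = 897.85 × ₹4.9 = ₹4399.47

₹4399.47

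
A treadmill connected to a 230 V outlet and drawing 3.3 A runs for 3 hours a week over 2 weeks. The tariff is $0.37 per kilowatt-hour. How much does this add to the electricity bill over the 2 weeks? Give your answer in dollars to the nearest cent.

$1.68

Power = 3.3 A × 230 V = 759 W = 0.759 kW
Runtime = 3 h/week × 2 weeks = 6 h
Energy = 0.759 kW × 6 h = 4.554 kWh
Cost = 4.554 kWh × $0.37/kWh = $1.68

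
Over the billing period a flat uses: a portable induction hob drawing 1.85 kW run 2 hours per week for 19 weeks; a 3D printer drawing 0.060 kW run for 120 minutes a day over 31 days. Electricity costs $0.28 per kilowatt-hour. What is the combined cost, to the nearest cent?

portable induction hob: Runtime = 2 h/week × 19 weeks = 38 h
portable induction hob: 1.85 kW × 38 h = 70.3 kWh
3D printer: Runtime = 120 min × 31 = 3720 min = 62 h
3D printer: 0.06 kW × 62 h = 3.72 kWh
Total energy = 74.02 kWh
Cost = 74.02 × $0.28 = $20.73

$20.73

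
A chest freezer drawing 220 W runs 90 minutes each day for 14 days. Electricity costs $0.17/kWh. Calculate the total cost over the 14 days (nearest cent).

$0.79

Runtime = 90 min × 14 = 1260 min = 21 h
Energy = 0.22 kW × 21 h = 4.62 kWh
Cost = 4.62 kWh × $0.17/kWh = $0.79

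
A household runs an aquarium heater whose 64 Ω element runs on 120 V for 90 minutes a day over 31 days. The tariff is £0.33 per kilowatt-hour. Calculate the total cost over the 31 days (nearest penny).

£3.45

Power = V²/R = 120²/64 = 225 W = 0.225 kW
Runtime = 90 min × 31 = 2790 min = 46.5 h
Energy = 0.225 kW × 46.5 h = 10.4625 kWh
Cost = 10.4625 kWh × £0.33/kWh = £3.45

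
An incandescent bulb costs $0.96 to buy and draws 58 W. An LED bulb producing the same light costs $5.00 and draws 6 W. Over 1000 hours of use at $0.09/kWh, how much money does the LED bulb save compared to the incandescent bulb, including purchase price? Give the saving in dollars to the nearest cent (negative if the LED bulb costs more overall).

incandescent bulb: $0.96 + (58/1000) kW × 1000 h × $0.09 = $0.96 + $5.22 = $6.18
LED bulb: $5.00 + (6/1000) kW × 1000 h × $0.09 = $5.00 + $0.54 = $5.54
Saving = $6.18 − $5.54 = $0.64

$0.64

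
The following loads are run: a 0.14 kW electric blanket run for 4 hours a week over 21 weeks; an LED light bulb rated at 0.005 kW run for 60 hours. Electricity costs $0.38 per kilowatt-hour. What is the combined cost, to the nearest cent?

electric blanket: Runtime = 4 h/week × 21 weeks = 84 h
electric blanket: 0.14 kW × 84 h = 11.76 kWh
LED light bulb: 0.005 kW × 60 h = 0.3 kWh
Total energy = 12.06 kWh
Cost = 12.06 × $0.38 = $4.58

$4.58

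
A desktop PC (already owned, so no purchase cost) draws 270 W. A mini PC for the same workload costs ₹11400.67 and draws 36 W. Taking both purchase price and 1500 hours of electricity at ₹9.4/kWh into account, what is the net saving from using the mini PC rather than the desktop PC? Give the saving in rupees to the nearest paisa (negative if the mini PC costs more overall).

-₹8101.27

desktop PC: ₹0.00 + (270/1000) kW × 1500 h × ₹9.4 = ₹0.00 + ₹3807 = ₹3807
mini PC: ₹11400.67 + (36/1000) kW × 1500 h × ₹9.4 = ₹11400.67 + ₹507.6 = ₹11908.27
Saving = ₹3807 − ₹11908.27 = −₹8101.27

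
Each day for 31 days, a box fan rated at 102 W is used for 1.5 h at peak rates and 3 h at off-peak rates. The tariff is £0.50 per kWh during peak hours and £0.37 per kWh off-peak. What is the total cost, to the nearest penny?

£5.88

Peak energy = 0.102 kW × 1.5 h × 31 = 4.743 kWh
Off-peak energy = 0.102 kW × 3 h × 31 = 9.486 kWh
Cost = 4.743 × £0.50 + 9.486 × £0.37 = £2.3715 + £3.50982 = £5.88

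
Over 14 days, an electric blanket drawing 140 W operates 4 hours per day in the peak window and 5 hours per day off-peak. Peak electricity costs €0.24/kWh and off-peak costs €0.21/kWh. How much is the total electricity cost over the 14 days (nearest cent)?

Peak energy = 0.14 kW × 4 h × 14 = 7.84 kWh
Off-peak energy = 0.14 kW × 5 h × 14 = 9.8 kWh
Cost = 7.84 × €0.24 + 9.8 × €0.21 = €1.8816 + €2.058 = €3.94

€3.94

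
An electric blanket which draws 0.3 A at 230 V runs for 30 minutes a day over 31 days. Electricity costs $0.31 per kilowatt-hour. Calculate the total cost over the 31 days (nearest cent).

Power = 0.3 A × 230 V = 69 W = 0.069 kW
Runtime = 30 min × 31 = 930 min = 15.5 h
Energy = 0.069 kW × 15.5 h = 1.0695 kWh
Cost = 1.0695 kWh × $0.31/kWh = $0.33

$0.33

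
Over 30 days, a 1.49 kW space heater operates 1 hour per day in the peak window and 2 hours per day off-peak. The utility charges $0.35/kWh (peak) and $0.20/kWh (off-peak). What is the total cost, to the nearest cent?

$33.53

Peak energy = 1.49 kW × 1 h × 30 = 44.7 kWh
Off-peak energy = 1.49 kW × 2 h × 30 = 89.4 kWh
Cost = 44.7 × $0.35 + 89.4 × $0.20 = $15.645 + $17.88 = $33.53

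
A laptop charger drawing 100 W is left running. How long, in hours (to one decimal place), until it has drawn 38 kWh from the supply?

380.0 h

Hours = 38 kWh ÷ 0.1 kW = 380.0 h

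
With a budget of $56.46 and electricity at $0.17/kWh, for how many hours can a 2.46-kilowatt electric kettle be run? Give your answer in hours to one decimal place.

135.0 h

Energy available = $56.46 ÷ $0.17/kWh = 332.1176 kWh
Hours = 332.1176 kWh ÷ 2.46 kW = 135.0 h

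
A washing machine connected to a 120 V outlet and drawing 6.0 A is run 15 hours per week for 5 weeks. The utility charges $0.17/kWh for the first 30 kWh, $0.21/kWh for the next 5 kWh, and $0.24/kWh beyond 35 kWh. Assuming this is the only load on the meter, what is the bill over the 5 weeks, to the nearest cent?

Power = 6.0 A × 120 V = 720 W = 0.72 kW
Runtime = 15 h/week × 5 weeks = 75 h
Energy = 0.72 kW × 75 h = 54 kWh
Tier 1 (0–30 kWh): 30 × $0.17 = $5.1
Tier 2 (30–35 kWh): 5 × $0.21 = $1.05
Above 35 kWh: 19 × $0.24 = $4.56
Bill = $10.71

$10.71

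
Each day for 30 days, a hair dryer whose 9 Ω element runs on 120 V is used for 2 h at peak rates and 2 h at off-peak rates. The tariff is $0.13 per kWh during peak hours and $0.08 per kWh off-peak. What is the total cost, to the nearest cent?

$20.16

Power = V²/R = 120²/9 = 1600 W = 1.6 kW
Peak energy = 1.6 kW × 2 h × 30 = 96 kWh
Off-peak energy = 1.6 kW × 2 h × 30 = 96 kWh
Cost = 96 × $0.13 + 96 × $0.08 = $12.48 + $7.68 = $20.16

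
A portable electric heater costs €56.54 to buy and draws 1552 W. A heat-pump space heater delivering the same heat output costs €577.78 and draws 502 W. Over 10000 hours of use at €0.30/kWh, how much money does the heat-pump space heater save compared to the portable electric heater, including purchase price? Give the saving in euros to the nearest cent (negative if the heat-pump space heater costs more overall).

portable electric heater: €56.54 + (1552/1000) kW × 10000 h × €0.30 = €56.54 + €4656 = €4712.54
heat-pump space heater: €577.78 + (502/1000) kW × 10000 h × €0.30 = €577.78 + €1506 = €2083.78
Saving = €4712.54 − €2083.78 = €2628.76

€2628.76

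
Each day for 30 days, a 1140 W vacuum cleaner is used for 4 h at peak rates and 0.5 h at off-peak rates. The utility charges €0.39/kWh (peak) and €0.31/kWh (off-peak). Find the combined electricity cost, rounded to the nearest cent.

€58.65

Peak energy = 1.14 kW × 4 h × 30 = 136.8 kWh
Off-peak energy = 1.14 kW × 0.5 h × 30 = 17.1 kWh
Cost = 136.8 × €0.39 + 17.1 × €0.31 = €53.352 + €5.301 = €58.65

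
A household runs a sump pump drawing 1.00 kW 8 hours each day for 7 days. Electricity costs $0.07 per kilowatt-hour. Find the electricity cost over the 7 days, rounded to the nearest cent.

$3.92

Runtime = 8 h/day × 7 days = 56 h
Energy = 1 kW × 56 h = 56 kWh
Cost = 56 kWh × $0.07/kWh = $3.92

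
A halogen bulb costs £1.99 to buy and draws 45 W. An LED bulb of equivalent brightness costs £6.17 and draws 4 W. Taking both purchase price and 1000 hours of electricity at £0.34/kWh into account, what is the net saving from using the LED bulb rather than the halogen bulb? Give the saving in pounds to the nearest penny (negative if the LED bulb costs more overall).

halogen bulb: £1.99 + (45/1000) kW × 1000 h × £0.34 = £1.99 + £15.3 = £17.29
LED bulb: £6.17 + (4/1000) kW × 1000 h × £0.34 = £6.17 + £1.36 = £7.53
Saving = £17.29 − £7.53 = £9.76

£9.76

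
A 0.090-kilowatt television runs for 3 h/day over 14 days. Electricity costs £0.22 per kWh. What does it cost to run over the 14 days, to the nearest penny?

£0.83

Runtime = 3 h/day × 14 days = 42 h
Energy = 0.09 kW × 42 h = 3.78 kWh
Cost = 3.78 kWh × £0.22/kWh = £0.83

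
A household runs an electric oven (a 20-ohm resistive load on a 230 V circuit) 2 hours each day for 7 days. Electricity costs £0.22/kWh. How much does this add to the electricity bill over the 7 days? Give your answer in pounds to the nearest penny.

Power = V²/R = 230²/20 = 2645 W = 2.645 kW
Runtime = 2 h/day × 7 days = 14 h
Energy = 2.645 kW × 14 h = 37.03 kWh
Cost = 37.03 kWh × £0.22/kWh = £8.15

£8.15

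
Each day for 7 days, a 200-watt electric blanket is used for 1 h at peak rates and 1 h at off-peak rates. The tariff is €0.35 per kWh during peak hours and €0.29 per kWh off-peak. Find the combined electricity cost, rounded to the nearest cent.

Peak energy = 0.2 kW × 1 h × 7 = 1.4 kWh
Off-peak energy = 0.2 kW × 1 h × 7 = 1.4 kWh
Cost = 1.4 × €0.35 + 1.4 × €0.29 = €0.49 + €0.406 = €0.90

€0.90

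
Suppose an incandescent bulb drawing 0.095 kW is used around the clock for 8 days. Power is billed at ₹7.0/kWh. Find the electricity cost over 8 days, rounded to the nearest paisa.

Runtime = 24 h × 8 = 192 h
Energy = 0.095 kW × 192 h = 18.24 kWh
Cost = 18.24 kWh × ₹7.0/kWh = ₹127.68

₹127.68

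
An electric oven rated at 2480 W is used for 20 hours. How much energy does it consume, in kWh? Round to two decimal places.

49.60 kWh

Energy = 2.48 kW × 20 h = 49.6 kWh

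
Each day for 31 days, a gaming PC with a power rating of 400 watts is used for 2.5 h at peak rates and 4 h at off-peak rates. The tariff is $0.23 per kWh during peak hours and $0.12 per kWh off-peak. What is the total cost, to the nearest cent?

Peak energy = 0.4 kW × 2.5 h × 31 = 31 kWh
Off-peak energy = 0.4 kW × 4 h × 31 = 49.6 kWh
Cost = 31 × $0.23 + 49.6 × $0.12 = $7.13 + $5.952 = $13.08

$13.08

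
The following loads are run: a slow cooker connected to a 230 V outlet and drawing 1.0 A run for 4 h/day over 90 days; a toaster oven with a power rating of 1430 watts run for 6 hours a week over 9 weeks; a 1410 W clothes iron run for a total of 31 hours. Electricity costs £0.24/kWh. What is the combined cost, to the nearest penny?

£48.90

slow cooker: Power = 1.0 A × 230 V = 230 W = 0.23 kW
slow cooker: Runtime = 4 h/day × 90 days = 360 h
slow cooker: 0.23 kW × 360 h = 82.8 kWh
toaster oven: Runtime = 6 h/week × 9 weeks = 54 h
toaster oven: 1.43 kW × 54 h = 77.22 kWh
clothes iron: 1.41 kW × 31 h = 43.71 kWh
Total energy = 203.73 kWh
Cost = 203.73 × £0.24 = £48.90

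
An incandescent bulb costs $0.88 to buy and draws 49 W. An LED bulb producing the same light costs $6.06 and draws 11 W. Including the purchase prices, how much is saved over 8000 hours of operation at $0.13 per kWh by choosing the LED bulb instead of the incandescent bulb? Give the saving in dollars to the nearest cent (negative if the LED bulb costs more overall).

$34.34

incandescent bulb: $0.88 + (49/1000) kW × 8000 h × $0.13 = $0.88 + $50.96 = $51.84
LED bulb: $6.06 + (11/1000) kW × 8000 h × $0.13 = $6.06 + $11.44 = $17.5
Saving = $51.84 − $17.5 = $34.34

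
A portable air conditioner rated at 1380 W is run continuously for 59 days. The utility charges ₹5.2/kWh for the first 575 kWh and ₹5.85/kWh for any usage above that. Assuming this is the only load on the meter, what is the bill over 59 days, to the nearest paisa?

Runtime = 24 h × 59 = 1416 h
Energy = 1.38 kW × 1416 h = 1954.08 kWh
Tier 1 (0–575 kWh): 575 × ₹5.2 = ₹2990
Above 575 kWh: 1379.08 × ₹5.85 = ₹8067.618
Bill = ₹11057.62

₹11057.62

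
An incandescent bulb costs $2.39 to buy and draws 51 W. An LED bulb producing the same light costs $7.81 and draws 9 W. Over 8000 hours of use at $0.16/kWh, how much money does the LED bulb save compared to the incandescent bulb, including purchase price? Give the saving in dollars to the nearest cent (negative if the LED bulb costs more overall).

incandescent bulb: $2.39 + (51/1000) kW × 8000 h × $0.16 = $2.39 + $65.28 = $67.67
LED bulb: $7.81 + (9/1000) kW × 8000 h × $0.16 = $7.81 + $11.52 = $19.33
Saving = $67.67 − $19.33 = $48.34

$48.34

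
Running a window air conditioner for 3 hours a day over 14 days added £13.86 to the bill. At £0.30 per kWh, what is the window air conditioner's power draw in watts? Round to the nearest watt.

Energy = £13.86 ÷ £0.30/kWh = 46.2 kWh
Runtime = 3 h/day × 14 days = 42 h
Power = 46.2 kWh ÷ 42 h = 1.1 kW = 1100 W

1100 W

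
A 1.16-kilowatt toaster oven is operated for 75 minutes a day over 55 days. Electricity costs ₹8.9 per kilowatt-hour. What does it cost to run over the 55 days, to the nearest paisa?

₹709.78

Runtime = 75 min × 55 = 4125 min = 68.75 h
Energy = 1.16 kW × 68.75 h = 79.75 kWh
Cost = 79.75 kWh × ₹8.9/kWh = ₹709.78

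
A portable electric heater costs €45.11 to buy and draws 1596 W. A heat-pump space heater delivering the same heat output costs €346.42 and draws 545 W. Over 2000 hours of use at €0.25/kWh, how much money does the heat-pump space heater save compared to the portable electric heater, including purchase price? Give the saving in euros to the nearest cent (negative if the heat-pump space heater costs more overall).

€224.19

portable electric heater: €45.11 + (1596/1000) kW × 2000 h × €0.25 = €45.11 + €798 = €843.11
heat-pump space heater: €346.42 + (545/1000) kW × 2000 h × €0.25 = €346.42 + €272.5 = €618.92
Saving = €843.11 − €618.92 = €224.19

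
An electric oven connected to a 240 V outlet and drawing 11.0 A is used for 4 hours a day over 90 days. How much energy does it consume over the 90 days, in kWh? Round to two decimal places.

950.40 kWh

Power = 11.0 A × 240 V = 2640 W = 2.64 kW
Runtime = 4 h/day × 90 days = 360 h
Energy = 2.64 kW × 360 h = 950.4 kWh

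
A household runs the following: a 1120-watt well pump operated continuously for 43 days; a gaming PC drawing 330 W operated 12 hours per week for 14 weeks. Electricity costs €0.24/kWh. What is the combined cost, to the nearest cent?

€290.71

well pump: Runtime = 24 h × 43 = 1032 h
well pump: 1.12 kW × 1032 h = 1155.84 kWh
gaming PC: Runtime = 12 h/week × 14 weeks = 168 h
gaming PC: 0.33 kW × 168 h = 55.44 kWh
Total energy = 1211.28 kWh
Cost = 1211.28 × €0.24 = €290.71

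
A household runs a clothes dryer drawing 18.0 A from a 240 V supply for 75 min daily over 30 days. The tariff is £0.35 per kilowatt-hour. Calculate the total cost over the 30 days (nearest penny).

£56.70

Power = 18.0 A × 240 V = 4320 W = 4.32 kW
Runtime = 75 min × 30 = 2250 min = 37.5 h
Energy = 4.32 kW × 37.5 h = 162 kWh
Cost = 162 kWh × £0.35/kWh = £56.70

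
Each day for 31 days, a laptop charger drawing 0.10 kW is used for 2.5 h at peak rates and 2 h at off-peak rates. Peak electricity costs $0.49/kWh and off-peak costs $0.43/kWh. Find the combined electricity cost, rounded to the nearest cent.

$6.46

Peak energy = 0.1 kW × 2.5 h × 31 = 7.75 kWh
Off-peak energy = 0.1 kW × 2 h × 31 = 6.2 kWh
Cost = 7.75 × $0.49 + 6.2 × $0.43 = $3.7975 + $2.666 = $6.46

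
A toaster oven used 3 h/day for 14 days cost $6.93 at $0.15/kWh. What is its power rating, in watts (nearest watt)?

1100 W

Energy = $6.93 ÷ $0.15/kWh = 46.2 kWh
Runtime = 3 h/day × 14 days = 42 h
Power = 46.2 kWh ÷ 42 h = 1.1 kW = 1100 W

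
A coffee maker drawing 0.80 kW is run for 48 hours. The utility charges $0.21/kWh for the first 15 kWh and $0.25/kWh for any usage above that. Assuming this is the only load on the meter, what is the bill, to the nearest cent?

$9.00

Energy = 0.8 kW × 48 h = 38.4 kWh
Tier 1 (0–15 kWh): 15 × $0.21 = $3.15
Above 15 kWh: 23.4 × $0.25 = $5.85
Bill = $9.00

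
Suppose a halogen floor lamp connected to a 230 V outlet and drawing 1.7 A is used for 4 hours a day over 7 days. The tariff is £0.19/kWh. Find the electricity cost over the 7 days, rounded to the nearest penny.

£2.08

Power = 1.7 A × 230 V = 391 W = 0.391 kW
Runtime = 4 h/day × 7 days = 28 h
Energy = 0.391 kW × 28 h = 10.948 kWh
Cost = 10.948 kWh × £0.19/kWh = £2.08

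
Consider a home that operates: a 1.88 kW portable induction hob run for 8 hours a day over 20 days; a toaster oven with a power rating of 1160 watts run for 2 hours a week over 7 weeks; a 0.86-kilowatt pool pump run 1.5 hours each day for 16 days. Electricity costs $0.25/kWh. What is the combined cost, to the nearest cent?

portable induction hob: Runtime = 8 h/day × 20 days = 160 h
portable induction hob: 1.88 kW × 160 h = 300.8 kWh
toaster oven: Runtime = 2 h/week × 7 weeks = 14 h
toaster oven: 1.16 kW × 14 h = 16.24 kWh
pool pump: Runtime = 1.5 h/day × 16 days = 24 h
pool pump: 0.86 kW × 24 h = 20.64 kWh
Total energy = 337.68 kWh
Cost = 337.68 × $0.25 = $84.42

$84.42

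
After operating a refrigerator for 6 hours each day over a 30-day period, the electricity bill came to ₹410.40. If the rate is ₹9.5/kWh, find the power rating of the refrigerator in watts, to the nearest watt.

Energy = ₹410.40 ÷ ₹9.5/kWh = 43.2 kWh
Runtime = 6 h/day × 30 days = 180 h
Power = 43.2 kWh ÷ 180 h = 0.24 kW = 240 W

240 W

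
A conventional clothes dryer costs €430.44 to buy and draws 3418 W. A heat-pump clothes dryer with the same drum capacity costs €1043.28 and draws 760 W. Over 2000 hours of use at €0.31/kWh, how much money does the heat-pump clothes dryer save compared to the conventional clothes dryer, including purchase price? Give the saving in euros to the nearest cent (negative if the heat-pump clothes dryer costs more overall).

€1035.12

conventional clothes dryer: €430.44 + (3418/1000) kW × 2000 h × €0.31 = €430.44 + €2119.16 = €2549.6
heat-pump clothes dryer: €1043.28 + (760/1000) kW × 2000 h × €0.31 = €1043.28 + €471.2 = €1514.48
Saving = €2549.6 − €1514.48 = €1035.12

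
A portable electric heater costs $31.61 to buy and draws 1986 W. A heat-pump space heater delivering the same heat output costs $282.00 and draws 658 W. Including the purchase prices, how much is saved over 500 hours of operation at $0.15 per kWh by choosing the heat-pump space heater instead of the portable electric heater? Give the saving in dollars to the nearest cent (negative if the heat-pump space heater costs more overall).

portable electric heater: $31.61 + (1986/1000) kW × 500 h × $0.15 = $31.61 + $148.95 = $180.56
heat-pump space heater: $282.00 + (658/1000) kW × 500 h × $0.15 = $282.00 + $49.35 = $331.35
Saving = $180.56 − $331.35 = −$150.79

-$150.79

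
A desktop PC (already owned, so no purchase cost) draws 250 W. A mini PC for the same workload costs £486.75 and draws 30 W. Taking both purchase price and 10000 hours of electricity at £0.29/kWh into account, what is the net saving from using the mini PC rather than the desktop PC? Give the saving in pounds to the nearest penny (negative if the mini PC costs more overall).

£151.25

desktop PC: £0.00 + (250/1000) kW × 10000 h × £0.29 = £0.00 + £725 = £725
mini PC: £486.75 + (30/1000) kW × 10000 h × £0.29 = £486.75 + £87 = £573.75
Saving = £725 − £573.75 = £151.25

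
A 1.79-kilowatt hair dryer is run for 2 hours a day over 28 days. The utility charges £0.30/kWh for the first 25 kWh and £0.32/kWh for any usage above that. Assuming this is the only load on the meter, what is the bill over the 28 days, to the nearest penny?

Runtime = 2 h/day × 28 days = 56 h
Energy = 1.79 kW × 56 h = 100.24 kWh
Tier 1 (0–25 kWh): 25 × £0.30 = £7.5
Above 25 kWh: 75.24 × £0.32 = £24.0768
Bill = £31.58

£31.58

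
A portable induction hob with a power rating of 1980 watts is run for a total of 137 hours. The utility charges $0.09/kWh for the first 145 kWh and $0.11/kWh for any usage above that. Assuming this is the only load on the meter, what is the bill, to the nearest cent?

Energy = 1.98 kW × 137 h = 271.26 kWh
Tier 1 (0–145 kWh): 145 × $0.09 = $13.05
Above 145 kWh: 126.26 × $0.11 = $13.8886
Bill = $26.94

$26.94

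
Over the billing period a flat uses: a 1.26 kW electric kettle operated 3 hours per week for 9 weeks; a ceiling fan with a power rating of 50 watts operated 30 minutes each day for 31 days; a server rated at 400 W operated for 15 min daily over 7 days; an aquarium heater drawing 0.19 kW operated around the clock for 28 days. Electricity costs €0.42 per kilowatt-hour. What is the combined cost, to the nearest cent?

€68.53

electric kettle: Runtime = 3 h/week × 9 weeks = 27 h
electric kettle: 1.26 kW × 27 h = 34.02 kWh
ceiling fan: Runtime = 30 min × 31 = 930 min = 15.5 h
ceiling fan: 0.05 kW × 15.5 h = 0.775 kWh
server: Runtime = 15 min × 7 = 105 min = 1.75 h
server: 0.4 kW × 1.75 h = 0.7 kWh
aquarium heater: Runtime = 24 h × 28 = 672 h
aquarium heater: 0.19 kW × 672 h = 127.68 kWh
Total energy = 163.175 kWh
Cost = 163.175 × €0.42 = €68.53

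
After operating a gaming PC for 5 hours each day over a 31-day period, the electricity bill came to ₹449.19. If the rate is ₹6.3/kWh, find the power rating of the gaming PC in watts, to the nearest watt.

Energy = ₹449.19 ÷ ₹6.3/kWh = 71.3 kWh
Runtime = 5 h/day × 31 days = 155 h
Power = 71.3 kWh ÷ 155 h = 0.46 kW = 460 W

460 W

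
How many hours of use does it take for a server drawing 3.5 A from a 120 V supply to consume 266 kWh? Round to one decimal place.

633.3 h

Power = 3.5 A × 120 V = 420 W = 0.42 kW
Hours = 266 kWh ÷ 0.42 kW = 633.3 h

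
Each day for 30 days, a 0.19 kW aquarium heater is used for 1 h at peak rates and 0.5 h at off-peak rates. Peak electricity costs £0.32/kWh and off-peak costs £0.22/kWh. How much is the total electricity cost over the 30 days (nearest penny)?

£2.45

Peak energy = 0.19 kW × 1 h × 30 = 5.7 kWh
Off-peak energy = 0.19 kW × 0.5 h × 30 = 2.85 kWh
Cost = 5.7 × £0.32 + 2.85 × £0.22 = £1.824 + £0.627 = £2.45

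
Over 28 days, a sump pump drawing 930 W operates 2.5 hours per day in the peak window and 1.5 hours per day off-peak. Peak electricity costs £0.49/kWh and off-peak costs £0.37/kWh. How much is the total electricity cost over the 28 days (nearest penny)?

Peak energy = 0.93 kW × 2.5 h × 28 = 65.1 kWh
Off-peak energy = 0.93 kW × 1.5 h × 28 = 39.06 kWh
Cost = 65.1 × £0.49 + 39.06 × £0.37 = £31.899 + £14.4522 = £46.35

£46.35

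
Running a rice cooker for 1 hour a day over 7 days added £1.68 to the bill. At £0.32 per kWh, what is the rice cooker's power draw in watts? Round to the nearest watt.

Energy = £1.68 ÷ £0.32/kWh = 5.25 kWh
Runtime = 1 h/day × 7 days = 7 h
Power = 5.25 kWh ÷ 7 h = 0.75 kW = 750 W

750 W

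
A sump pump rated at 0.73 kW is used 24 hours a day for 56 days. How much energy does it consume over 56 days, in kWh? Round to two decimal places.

981.12 kWh

Runtime = 24 h × 56 = 1344 h
Energy = 0.73 kW × 1344 h = 981.12 kWh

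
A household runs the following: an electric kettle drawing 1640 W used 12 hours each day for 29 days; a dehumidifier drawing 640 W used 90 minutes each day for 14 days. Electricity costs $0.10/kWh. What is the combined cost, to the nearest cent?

electric kettle: Runtime = 12 h/day × 29 days = 348 h
electric kettle: 1.64 kW × 348 h = 570.72 kWh
dehumidifier: Runtime = 90 min × 14 = 1260 min = 21 h
dehumidifier: 0.64 kW × 21 h = 13.44 kWh
Total energy = 584.16 kWh
Cost = 584.16 × $0.10 = $58.42

$58.42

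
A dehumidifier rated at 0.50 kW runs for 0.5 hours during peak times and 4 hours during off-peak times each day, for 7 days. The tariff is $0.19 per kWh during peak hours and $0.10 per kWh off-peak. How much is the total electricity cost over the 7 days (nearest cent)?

Peak energy = 0.5 kW × 0.5 h × 7 = 1.75 kWh
Off-peak energy = 0.5 kW × 4 h × 7 = 14 kWh
Cost = 1.75 × $0.19 + 14 × $0.10 = $0.3325 + $1.4 = $1.73

$1.73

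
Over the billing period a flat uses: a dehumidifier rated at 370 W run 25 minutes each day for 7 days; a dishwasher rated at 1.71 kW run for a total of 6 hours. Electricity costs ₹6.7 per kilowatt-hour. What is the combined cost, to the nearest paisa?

₹75.97

dehumidifier: Runtime = 25 min × 7 = 175 min = 2.916666… h
dehumidifier: 0.37 kW × 2.916666… h = 1.079166… kWh
dishwasher: 1.71 kW × 6 h = 10.26 kWh
Total energy = 11.339166… kWh
Cost = 11.339166… × ₹6.7 = ₹75.97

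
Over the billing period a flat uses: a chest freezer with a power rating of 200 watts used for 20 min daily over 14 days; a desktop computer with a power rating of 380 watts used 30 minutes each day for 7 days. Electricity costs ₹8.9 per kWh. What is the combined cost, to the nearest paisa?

₹20.14

chest freezer: Runtime = 20 min × 14 = 280 min = 4.666666… h
chest freezer: 0.2 kW × 4.666666… h = 0.933333… kWh
desktop computer: Runtime = 30 min × 7 = 210 min = 3.5 h
desktop computer: 0.38 kW × 3.5 h = 1.33 kWh
Total energy = 2.263333… kWh
Cost = 2.263333… × ₹8.9 = ₹20.14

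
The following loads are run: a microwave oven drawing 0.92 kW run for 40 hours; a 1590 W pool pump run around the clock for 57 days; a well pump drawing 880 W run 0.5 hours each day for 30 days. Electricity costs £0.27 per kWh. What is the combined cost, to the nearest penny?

microwave oven: 0.92 kW × 40 h = 36.8 kWh
pool pump: Runtime = 24 h × 57 = 1368 h
pool pump: 1.59 kW × 1368 h = 2175.12 kWh
well pump: Runtime = 0.5 h/day × 30 days = 15 h
well pump: 0.88 kW × 15 h = 13.2 kWh
Total energy = 2225.12 kWh
Cost = 2225.12 × £0.27 = £600.78

£600.78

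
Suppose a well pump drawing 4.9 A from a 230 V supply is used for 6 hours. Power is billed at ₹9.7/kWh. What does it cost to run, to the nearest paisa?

Power = 4.9 A × 230 V = 1127 W = 1.127 kW
Energy = 1.127 kW × 6 h = 6.762 kWh
Cost = 6.762 kWh × ₹9.7/kWh = ₹65.59

₹65.59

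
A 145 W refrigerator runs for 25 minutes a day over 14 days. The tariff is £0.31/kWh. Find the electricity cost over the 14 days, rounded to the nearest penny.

£0.26

Runtime = 25 min × 14 = 350 min = 5.833333… h
Energy = 0.145 kW × 5.833333… h = 0.845833… kWh
Cost = 0.845833… kWh × £0.31/kWh = £0.26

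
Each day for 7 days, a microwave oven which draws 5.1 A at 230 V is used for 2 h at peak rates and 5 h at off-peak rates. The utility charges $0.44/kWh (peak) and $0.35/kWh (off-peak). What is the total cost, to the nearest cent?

Power = 5.1 A × 230 V = 1173 W = 1.173 kW
Peak energy = 1.173 kW × 2 h × 7 = 16.422 kWh
Off-peak energy = 1.173 kW × 5 h × 7 = 41.055 kWh
Cost = 16.422 × $0.44 + 41.055 × $0.35 = $7.22568 + $14.36925 = $21.59

$21.59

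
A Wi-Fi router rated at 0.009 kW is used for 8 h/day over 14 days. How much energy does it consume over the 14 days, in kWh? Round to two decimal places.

1.01 kWh

Runtime = 8 h/day × 14 days = 112 h
Energy = 0.009 kW × 112 h = 1.008 kWh ≈ 1.01 kWh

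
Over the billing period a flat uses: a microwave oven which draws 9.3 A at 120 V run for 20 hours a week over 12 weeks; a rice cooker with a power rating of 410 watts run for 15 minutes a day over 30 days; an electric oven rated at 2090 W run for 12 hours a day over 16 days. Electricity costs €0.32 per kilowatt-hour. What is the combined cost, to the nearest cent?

€215.10

microwave oven: Power = 9.3 A × 120 V = 1116 W = 1.116 kW
microwave oven: Runtime = 20 h/week × 12 weeks = 240 h
microwave oven: 1.116 kW × 240 h = 267.84 kWh
rice cooker: Runtime = 15 min × 30 = 450 min = 7.5 h
rice cooker: 0.41 kW × 7.5 h = 3.075 kWh
electric oven: Runtime = 12 h/day × 16 days = 192 h
electric oven: 2.09 kW × 192 h = 401.28 kWh
Total energy = 672.195 kWh
Cost = 672.195 × €0.32 = €215.10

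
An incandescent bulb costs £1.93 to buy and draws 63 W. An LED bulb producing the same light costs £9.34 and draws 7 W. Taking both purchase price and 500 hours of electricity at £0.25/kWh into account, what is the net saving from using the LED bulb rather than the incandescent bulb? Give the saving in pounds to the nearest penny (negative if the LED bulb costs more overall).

incandescent bulb: £1.93 + (63/1000) kW × 500 h × £0.25 = £1.93 + £7.875 = £9.805
LED bulb: £9.34 + (7/1000) kW × 500 h × £0.25 = £9.34 + £0.875 = £10.215
Saving = £9.805 − £10.215 = −£0.41

-£0.41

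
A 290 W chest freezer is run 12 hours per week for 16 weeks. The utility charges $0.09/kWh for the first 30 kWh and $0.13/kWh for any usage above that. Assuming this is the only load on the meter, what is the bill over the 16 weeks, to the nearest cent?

$6.04

Runtime = 12 h/week × 16 weeks = 192 h
Energy = 0.29 kW × 192 h = 55.68 kWh
Tier 1 (0–30 kWh): 30 × $0.09 = $2.7
Above 30 kWh: 25.68 × $0.13 = $3.3384
Bill = $6.04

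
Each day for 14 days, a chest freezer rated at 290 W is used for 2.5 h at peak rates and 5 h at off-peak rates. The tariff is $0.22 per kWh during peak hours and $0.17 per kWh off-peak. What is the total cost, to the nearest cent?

Peak energy = 0.29 kW × 2.5 h × 14 = 10.15 kWh
Off-peak energy = 0.29 kW × 5 h × 14 = 20.3 kWh
Cost = 10.15 × $0.22 + 20.3 × $0.17 = $2.233 + $3.451 = $5.68

$5.68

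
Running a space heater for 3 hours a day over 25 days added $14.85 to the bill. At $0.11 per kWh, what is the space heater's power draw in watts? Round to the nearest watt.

1800 W

Energy = $14.85 ÷ $0.11/kWh = 135 kWh
Runtime = 3 h/day × 25 days = 75 h
Power = 135 kWh ÷ 75 h = 1.8 kW = 1800 W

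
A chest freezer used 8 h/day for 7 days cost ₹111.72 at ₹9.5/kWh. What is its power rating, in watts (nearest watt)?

Energy = ₹111.72 ÷ ₹9.5/kWh = 11.76 kWh
Runtime = 8 h/day × 7 days = 56 h
Power = 11.76 kWh ÷ 56 h = 0.21 kW = 210 W

210 W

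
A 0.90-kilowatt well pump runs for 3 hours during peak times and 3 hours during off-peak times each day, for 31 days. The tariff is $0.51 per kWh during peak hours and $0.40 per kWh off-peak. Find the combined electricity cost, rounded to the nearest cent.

$76.17

Peak energy = 0.9 kW × 3 h × 31 = 83.7 kWh
Off-peak energy = 0.9 kW × 3 h × 31 = 83.7 kWh
Cost = 83.7 × $0.51 + 83.7 × $0.40 = $42.687 + $33.48 = $76.17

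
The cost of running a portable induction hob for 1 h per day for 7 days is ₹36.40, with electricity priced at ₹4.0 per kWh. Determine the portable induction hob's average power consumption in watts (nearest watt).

Energy = ₹36.40 ÷ ₹4.0/kWh = 9.1 kWh
Runtime = 1 h/day × 7 days = 7 h
Power = 9.1 kWh ÷ 7 h = 1.3 kW = 1300 W

1300 W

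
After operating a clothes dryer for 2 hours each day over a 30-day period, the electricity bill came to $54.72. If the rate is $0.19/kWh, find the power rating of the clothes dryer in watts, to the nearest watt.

4800 W

Energy = $54.72 ÷ $0.19/kWh = 288 kWh
Runtime = 2 h/day × 30 days = 60 h
Power = 288 kWh ÷ 60 h = 4.8 kW = 4800 W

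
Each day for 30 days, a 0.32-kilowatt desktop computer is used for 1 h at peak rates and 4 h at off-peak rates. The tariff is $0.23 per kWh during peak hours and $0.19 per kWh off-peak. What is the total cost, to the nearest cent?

Peak energy = 0.32 kW × 1 h × 30 = 9.6 kWh
Off-peak energy = 0.32 kW × 4 h × 30 = 38.4 kWh
Cost = 9.6 × $0.23 + 38.4 × $0.19 = $2.208 + $7.296 = $9.50

$9.50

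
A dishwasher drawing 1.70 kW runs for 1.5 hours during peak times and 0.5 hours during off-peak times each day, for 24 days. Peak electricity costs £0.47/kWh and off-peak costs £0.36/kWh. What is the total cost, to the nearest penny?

£36.11

Peak energy = 1.7 kW × 1.5 h × 24 = 61.2 kWh
Off-peak energy = 1.7 kW × 0.5 h × 24 = 20.4 kWh
Cost = 61.2 × £0.47 + 20.4 × £0.36 = £28.764 + £7.344 = £36.11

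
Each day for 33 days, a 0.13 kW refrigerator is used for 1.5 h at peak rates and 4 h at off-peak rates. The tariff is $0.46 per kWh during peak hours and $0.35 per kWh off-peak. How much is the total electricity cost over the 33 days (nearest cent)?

Peak energy = 0.13 kW × 1.5 h × 33 = 6.435 kWh
Off-peak energy = 0.13 kW × 4 h × 33 = 17.16 kWh
Cost = 6.435 × $0.46 + 17.16 × $0.35 = $2.9601 + $6.006 = $8.97

$8.97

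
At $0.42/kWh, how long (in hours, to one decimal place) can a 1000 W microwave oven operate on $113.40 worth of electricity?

270.0 h

Energy available = $113.40 ÷ $0.42/kWh = 270 kWh
Hours = 270 kWh ÷ 1 kW = 270.0 h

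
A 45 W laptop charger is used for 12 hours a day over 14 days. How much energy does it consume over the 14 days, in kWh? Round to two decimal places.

7.56 kWh

Runtime = 12 h/day × 14 days = 168 h
Energy = 0.045 kW × 168 h = 7.56 kWh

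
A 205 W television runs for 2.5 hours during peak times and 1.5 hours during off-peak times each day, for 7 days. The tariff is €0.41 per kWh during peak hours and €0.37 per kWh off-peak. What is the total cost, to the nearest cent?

Peak energy = 0.205 kW × 2.5 h × 7 = 3.5875 kWh
Off-peak energy = 0.205 kW × 1.5 h × 7 = 2.1525 kWh
Cost = 3.5875 × €0.41 + 2.1525 × €0.37 = €1.470875 + €0.796425 = €2.27

€2.27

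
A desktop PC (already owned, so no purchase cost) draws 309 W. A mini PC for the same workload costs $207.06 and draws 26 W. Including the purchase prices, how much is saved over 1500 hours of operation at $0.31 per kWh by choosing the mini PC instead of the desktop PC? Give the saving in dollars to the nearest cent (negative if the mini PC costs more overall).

desktop PC: $0.00 + (309/1000) kW × 1500 h × $0.31 = $0.00 + $143.685 = $143.685
mini PC: $207.06 + (26/1000) kW × 1500 h × $0.31 = $207.06 + $12.09 = $219.15
Saving = $143.685 − $219.15 = −$75.465 → -$75.47

-$75.47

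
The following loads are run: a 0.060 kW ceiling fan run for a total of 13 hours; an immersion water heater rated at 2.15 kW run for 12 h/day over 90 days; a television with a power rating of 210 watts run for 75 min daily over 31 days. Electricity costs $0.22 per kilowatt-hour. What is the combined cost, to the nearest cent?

$512.80

ceiling fan: 0.06 kW × 13 h = 0.78 kWh
immersion water heater: Runtime = 12 h/day × 90 days = 1080 h
immersion water heater: 2.15 kW × 1080 h = 2322 kWh
television: Runtime = 75 min × 31 = 2325 min = 38.75 h
television: 0.21 kW × 38.75 h = 8.1375 kWh
Total energy = 2330.9175 kWh
Cost = 2330.9175 × $0.22 = $512.80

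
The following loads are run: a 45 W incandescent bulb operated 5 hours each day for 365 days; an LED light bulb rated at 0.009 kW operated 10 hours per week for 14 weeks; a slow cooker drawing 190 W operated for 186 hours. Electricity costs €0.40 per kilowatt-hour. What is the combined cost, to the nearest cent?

incandescent bulb: Runtime = 5 h/day × 365 days = 1825 h
incandescent bulb: 0.045 kW × 1825 h = 82.125 kWh
LED light bulb: Runtime = 10 h/week × 14 weeks = 140 h
LED light bulb: 0.009 kW × 140 h = 1.26 kWh
slow cooker: 0.19 kW × 186 h = 35.34 kWh
Total energy = 118.725 kWh
Cost = 118.725 × €0.40 = €47.49

€47.49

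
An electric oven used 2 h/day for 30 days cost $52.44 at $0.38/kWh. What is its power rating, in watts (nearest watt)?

Energy = $52.44 ÷ $0.38/kWh = 138 kWh
Runtime = 2 h/day × 30 days = 60 h
Power = 138 kWh ÷ 60 h = 2.3 kW = 2300 W

2300 W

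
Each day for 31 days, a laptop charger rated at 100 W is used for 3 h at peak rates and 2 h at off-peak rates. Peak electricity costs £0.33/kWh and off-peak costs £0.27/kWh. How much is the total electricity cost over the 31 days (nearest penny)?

Peak energy = 0.1 kW × 3 h × 31 = 9.3 kWh
Off-peak energy = 0.1 kW × 2 h × 31 = 6.2 kWh
Cost = 9.3 × £0.33 + 6.2 × £0.27 = £3.069 + £1.674 = £4.74

£4.74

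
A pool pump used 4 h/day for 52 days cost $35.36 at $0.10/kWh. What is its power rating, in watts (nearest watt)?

Energy = $35.36 ÷ $0.10/kWh = 353.6 kWh
Runtime = 4 h/day × 52 days = 208 h
Power = 353.6 kWh ÷ 208 h = 1.7 kW = 1700 W

1700 W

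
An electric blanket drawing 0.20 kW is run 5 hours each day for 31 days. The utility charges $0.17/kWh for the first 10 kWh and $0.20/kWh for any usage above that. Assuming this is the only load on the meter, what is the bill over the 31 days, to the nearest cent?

Runtime = 5 h/day × 31 days = 155 h
Energy = 0.2 kW × 155 h = 31 kWh
Tier 1 (0–10 kWh): 10 × $0.17 = $1.7
Above 10 kWh: 21 × $0.20 = $4.2
Bill = $5.90

$5.90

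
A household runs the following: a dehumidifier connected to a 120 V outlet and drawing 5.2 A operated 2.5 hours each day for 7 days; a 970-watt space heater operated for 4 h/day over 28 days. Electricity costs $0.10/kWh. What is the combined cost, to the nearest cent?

dehumidifier: Power = 5.2 A × 120 V = 624 W = 0.624 kW
dehumidifier: Runtime = 2.5 h/day × 7 days = 17.5 h
dehumidifier: 0.624 kW × 17.5 h = 10.92 kWh
space heater: Runtime = 4 h/day × 28 days = 112 h
space heater: 0.97 kW × 112 h = 108.64 kWh
Total energy = 119.56 kWh
Cost = 119.56 × $0.10 = $11.96

$11.96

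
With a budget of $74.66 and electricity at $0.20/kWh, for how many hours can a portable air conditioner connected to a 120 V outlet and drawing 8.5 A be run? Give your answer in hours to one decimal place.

366.0 h

Power = 8.5 A × 120 V = 1020 W = 1.02 kW
Energy available = $74.66 ÷ $0.20/kWh = 373.3 kWh
Hours = 373.3 kWh ÷ 1.02 kW = 366.0 h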